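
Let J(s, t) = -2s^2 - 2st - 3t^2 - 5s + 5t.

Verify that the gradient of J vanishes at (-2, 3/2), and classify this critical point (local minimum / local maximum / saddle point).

∇J = (-4s - 2t - 5, -2s - 6t + 5); substituting (-2, 3/2) gives ∇J = (0, 0), so (-2, 3/2) is indeed a critical point.
The Hessian of J is constant: H = [[-4, -2], [-2, -6]].
det(H) = (-4)·(-6) − (-2)² = 20.
det(H) > 0 and tr(H) = -10 < 0, so H is negative definite and the point is a local maximum.

local maximum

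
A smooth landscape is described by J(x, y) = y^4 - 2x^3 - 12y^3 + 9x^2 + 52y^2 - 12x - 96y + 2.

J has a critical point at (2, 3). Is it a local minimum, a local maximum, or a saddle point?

The mixed partial ∂²J/∂x∂y is 0, so the Hessian at any point is diag(J_xx, J_yy) = diag(6(-2x + 3), 4(3y^2 - 18y + 26)).
At (2, 3): H = diag(-6, -4).
Both eigenvalues are negative, so H is negative definite: a local maximum.

local maximum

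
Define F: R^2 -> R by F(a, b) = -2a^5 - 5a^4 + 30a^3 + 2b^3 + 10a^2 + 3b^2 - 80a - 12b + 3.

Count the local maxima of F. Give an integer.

F separates as a function of a plus a function of b, so ∇F=0 decouples.
∂F/∂a = -10(a - 2)(a - 1)(a + 1)(a + 4) = 0 at a ∈ {-4, -1, 1, 2}; ∂F/∂b = 6(b - 1)(b + 2) = 0 at b ∈ {-2, 1}.
The Hessian is diagonal: diag(F_aa, F_bb). Second derivatives: F_aa(-4)=900, F_aa(-1)=-180, F_aa(1)=100, F_aa(2)=-180; F_bb(-2)=-18, F_bb(1)=18.
Local maxima occur where both diagonal entries negative: (-1, -2), (2, -2). Count: 2.

2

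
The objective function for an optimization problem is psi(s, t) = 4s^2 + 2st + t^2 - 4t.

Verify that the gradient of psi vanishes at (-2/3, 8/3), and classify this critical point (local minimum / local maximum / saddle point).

∇psi = (8s + 2t, 2s + 2t - 4); substituting (-2/3, 8/3) gives ∇psi = (0, 0), so (-2/3, 8/3) is indeed a critical point.
The Hessian of psi is constant: H = [[8, 2], [2, 2]].
det(H) = 8·2 − 2² = 12.
det(H) > 0 and tr(H) = 10 > 0, so H is positive definite and the point is a local minimum.

local minimum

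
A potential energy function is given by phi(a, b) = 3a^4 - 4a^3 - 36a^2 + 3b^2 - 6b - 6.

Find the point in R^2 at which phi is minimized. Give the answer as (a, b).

phi(a,b) separates as P(a) + Q(b) − 6, so its minimum is min P + min Q − 6.
P'(a) = 12a(a - 3)(a + 2) vanishes at a ∈ {-2, 0, 3}; Q'(b) = 6b - 6 vanishes at b ∈ {1}.
Local minima of P (where P''>0): P(-2)=-64, P(3)=-189. Local minima of Q: Q(1)=-3.
So the global minimum of phi is P(3) + Q(1) − 6 = -189 − 3 − 6 = -198, attained at (3, 1).

(3, 1)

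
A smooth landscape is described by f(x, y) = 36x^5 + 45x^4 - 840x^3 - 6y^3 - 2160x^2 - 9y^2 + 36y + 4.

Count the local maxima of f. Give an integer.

2

f separates as a function of x plus a function of y, so ∇f=0 decouples.
∂f/∂x = 180x(x - 4)(x + 2)(x + 3) = 0 at x ∈ {-3, -2, 0, 4}; ∂f/∂y = -18(y - 1)(y + 2) = 0 at y ∈ {-2, 1}.
The Hessian is diagonal: diag(f_xx, f_yy). Second derivatives: f_xx(-3)=-3780, f_xx(-2)=2160, f_xx(0)=-4320, f_xx(4)=30240; f_yy(-2)=54, f_yy(1)=-54.
Local maxima occur where both diagonal entries negative: (-3, 1), (0, 1). Count: 2.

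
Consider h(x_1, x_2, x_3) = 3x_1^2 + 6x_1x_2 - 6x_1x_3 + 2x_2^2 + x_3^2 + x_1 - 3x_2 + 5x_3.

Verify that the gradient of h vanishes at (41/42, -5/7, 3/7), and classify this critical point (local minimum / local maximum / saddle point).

saddle point

∇h = (6x_1 + 6x_2 - 6x_3 + 1, 6x_1 + 4x_2 - 3, -6x_1 + 2x_3 + 5); substituting (41/42, -5/7, 3/7) gives ∇h = (0, 0, 0), so (41/42, -5/7, 3/7) is indeed a critical point.
The Hessian is constant: H = [[6, 6, -6], [6, 4, 0], [-6, 0, 2]].
Leading principal minors: Δ₁ = 6, Δ₂ = -12, Δ₃ = -168.
The minors fit neither the all-positive nor the alternating-sign pattern, so H is indefinite: a saddle point.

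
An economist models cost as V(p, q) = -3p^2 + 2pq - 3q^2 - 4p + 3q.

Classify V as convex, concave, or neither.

concave

V is quadratic, so its Hessian is the constant matrix H = [[-6, 2], [2, -6]].
det(H) = 32, tr(H) = -12.
det(H) > 0 and tr(H) < 0, so H is negative definite everywhere: concave.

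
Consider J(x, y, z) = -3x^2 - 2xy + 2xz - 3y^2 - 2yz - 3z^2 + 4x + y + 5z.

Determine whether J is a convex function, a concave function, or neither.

J is quadratic, so its Hessian is the constant matrix H = [[-6, -2, 2], [-2, -6, -2], [2, -2, -6]].
Leading principal minors: -6, 32, -128.
Signs alternate −, +, − ⇒ H ≺ 0 ⇒ concave.

concave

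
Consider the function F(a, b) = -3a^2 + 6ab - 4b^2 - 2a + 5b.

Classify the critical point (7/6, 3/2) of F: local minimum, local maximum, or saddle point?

The Hessian of F is constant: H = [[-6, 6], [6, -8]].
det(H) = (-6)·(-8) − 6² = 12.
det(H) > 0 and tr(H) = -14 < 0, so H is negative definite and the point is a local maximum.

local maximum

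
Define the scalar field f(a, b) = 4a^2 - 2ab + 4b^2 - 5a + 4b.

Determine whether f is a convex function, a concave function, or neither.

f is quadratic, so its Hessian is the constant matrix H = [[8, -2], [-2, 8]].
det(H) = 60, tr(H) = 16.
det(H) > 0 and tr(H) > 0, so H is positive definite everywhere: convex.

convex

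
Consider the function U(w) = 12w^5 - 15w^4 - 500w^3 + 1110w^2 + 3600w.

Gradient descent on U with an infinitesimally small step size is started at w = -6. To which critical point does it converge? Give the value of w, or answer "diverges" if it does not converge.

diverges

U'(w) = 60(w - 4)(w - 3)(w + 1)(w + 5), so U'(-6) = 27000.
Gradient descent moves in the -U' direction, i.e. w is decreasing.
There is no critical point below w=-6, and U' keeps the same sign, so the iterate runs off to −∞.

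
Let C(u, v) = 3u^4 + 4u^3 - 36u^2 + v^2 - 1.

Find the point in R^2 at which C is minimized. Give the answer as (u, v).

C(u,v) separates as P(u) + Q(v) − 1, so its minimum is min P + min Q − 1.
P'(u) = 12u(u - 2)(u + 3) vanishes at u ∈ {-3, 0, 2}; Q'(v) = 2v vanishes at v ∈ {0}.
Local minima of P (where P''>0): P(-3)=-189, P(2)=-64. Local minima of Q: Q(0)=0.
So the global minimum of C is P(-3) + Q(0) − 1 = -189 + 0 − 1 = -190, attained at (-3, 0).

(-3, 0)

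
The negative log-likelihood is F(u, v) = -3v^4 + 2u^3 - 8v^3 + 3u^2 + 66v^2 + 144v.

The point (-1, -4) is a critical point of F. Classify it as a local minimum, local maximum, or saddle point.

local maximum

The mixed partial ∂²F/∂u∂v is 0, so the Hessian at any point is diag(F_uu, F_vv) = diag(6(2u + 1), 12(-3v^2 - 4v + 11)).
At (-1, -4): H = diag(-6, -252).
Both eigenvalues are negative, so H is negative definite: a local maximum.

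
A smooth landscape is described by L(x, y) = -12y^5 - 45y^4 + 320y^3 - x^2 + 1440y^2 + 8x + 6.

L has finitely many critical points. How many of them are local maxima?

L separates as a function of x plus a function of y, so ∇L=0 decouples.
∂L/∂x = -2(x - 4) = 0 at x ∈ {4}; ∂L/∂y = -60y(y - 4)(y + 3)(y + 4) = 0 at y ∈ {-4, -3, 0, 4}.
The Hessian is diagonal: diag(L_xx, L_yy). Second derivatives: L_xx(4)=-2; L_yy(-4)=1920, L_yy(-3)=-1260, L_yy(0)=2880, L_yy(4)=-13440.
Local maxima occur where both diagonal entries negative: (4, -3), (4, 4). Count: 2.

2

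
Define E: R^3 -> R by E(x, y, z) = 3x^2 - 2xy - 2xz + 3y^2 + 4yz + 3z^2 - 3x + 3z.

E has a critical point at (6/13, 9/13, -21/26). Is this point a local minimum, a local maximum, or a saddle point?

The Hessian is constant: H = [[6, -2, -2], [-2, 6, 4], [-2, 4, 6]].
Leading principal minors: Δ₁ = 6, Δ₂ = 32, Δ₃ = 104.
All leading minors are positive, so H is positive definite: a local minimum.

local minimum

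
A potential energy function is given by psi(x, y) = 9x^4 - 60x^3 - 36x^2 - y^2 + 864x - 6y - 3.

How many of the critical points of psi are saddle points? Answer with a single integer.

psi separates as a function of x plus a function of y, so ∇psi=0 decouples.
∂psi/∂x = 36(x - 4)(x - 3)(x + 2) = 0 at x ∈ {-2, 3, 4}; ∂psi/∂y = -2(y + 3) = 0 at y ∈ {-3}.
The Hessian is diagonal: diag(psi_xx, psi_yy). Second derivatives: psi_xx(-2)=1080, psi_xx(3)=-180, psi_xx(4)=216; psi_yy(-3)=-2.
Saddle points occur where the two diagonal entries have opposite signs: (-2, -3), (4, -3). Count: 2.

2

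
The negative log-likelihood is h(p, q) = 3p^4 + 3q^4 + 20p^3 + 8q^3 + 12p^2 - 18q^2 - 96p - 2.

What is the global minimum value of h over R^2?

-198

h(p,q) separates as A(p) + B(q) − 2, so its minimum is min A + min B − 2.
A'(p) = 12(p - 1)(p + 2)(p + 4) vanishes at p ∈ {-4, -2, 1}; B'(q) = 12q(q - 1)(q + 3) vanishes at q ∈ {-3, 0, 1}.
Local minima of A (where A''>0): A(-4)=64, A(1)=-61. Local minima of B: B(-3)=-135, B(1)=-7.
So the global minimum of h is A(1) + B(-3) − 2 = -61 − 135 − 2 = -198, attained at (1, -3).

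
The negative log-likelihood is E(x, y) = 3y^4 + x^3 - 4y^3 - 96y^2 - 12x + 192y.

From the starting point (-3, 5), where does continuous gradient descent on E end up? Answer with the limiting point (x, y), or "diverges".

diverges

E is separable, so gradient descent decouples: x follows -∂E/∂x, y follows -∂E/∂y.
∂E/∂x = 3(x - 2)(x + 2); at x=-3 this is 15, so x decreases.
∂E/∂y = 12(y - 4)(y - 1)(y + 4); at y=5 this is 432, so y decreases.
The x-coordinate has no critical point in that direction and runs off to infinity.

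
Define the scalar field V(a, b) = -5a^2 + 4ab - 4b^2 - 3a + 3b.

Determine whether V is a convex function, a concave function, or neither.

V is quadratic, so its Hessian is the constant matrix H = [[-10, 4], [4, -8]].
det(H) = 64, tr(H) = -18.
det(H) > 0 and tr(H) < 0, so H is negative definite everywhere: concave.

concave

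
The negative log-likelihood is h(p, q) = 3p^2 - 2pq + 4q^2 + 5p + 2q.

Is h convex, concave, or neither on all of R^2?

h is quadratic, so its Hessian is the constant matrix H = [[6, -2], [-2, 8]].
det(H) = 44, tr(H) = 14.
det(H) > 0 and tr(H) > 0, so H is positive definite everywhere: convex.

convex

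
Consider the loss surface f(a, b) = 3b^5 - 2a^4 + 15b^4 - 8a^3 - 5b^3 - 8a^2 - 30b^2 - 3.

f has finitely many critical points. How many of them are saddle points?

f separates as a function of a plus a function of b, so ∇f=0 decouples.
∂f/∂a = -8a(a + 1)(a + 2) = 0 at a ∈ {-2, -1, 0}; ∂f/∂b = 15b(b - 1)(b + 1)(b + 4) = 0 at b ∈ {-4, -1, 0, 1}.
The Hessian is diagonal: diag(f_aa, f_bb). Second derivatives: f_aa(-2)=-16, f_aa(-1)=8, f_aa(0)=-16; f_bb(-4)=-900, f_bb(-1)=90, f_bb(0)=-60, f_bb(1)=150.
Saddle points occur where the two diagonal entries have opposite signs: (-2, -1), (-2, 1), (-1, -4), (-1, 0), (0, -1), (0, 1). Count: 6.

6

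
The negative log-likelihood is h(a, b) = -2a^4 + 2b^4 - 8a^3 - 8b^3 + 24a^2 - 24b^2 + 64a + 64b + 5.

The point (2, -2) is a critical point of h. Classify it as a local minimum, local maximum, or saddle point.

The mixed partial ∂²h/∂a∂b is 0, so the Hessian at any point is diag(h_aa, h_bb) = diag(24(-a^2 - 2a + 2), 24(b^2 - 2b - 2)).
At (2, -2): H = diag(-144, 144).
The eigenvalues have opposite signs, so H is indefinite: a saddle point.

saddle point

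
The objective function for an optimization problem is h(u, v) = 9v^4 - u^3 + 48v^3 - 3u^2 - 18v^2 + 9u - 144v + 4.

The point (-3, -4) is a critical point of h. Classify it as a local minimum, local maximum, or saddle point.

local minimum

The mixed partial ∂²h/∂u∂v is 0, so the Hessian at any point is diag(h_uu, h_vv) = diag(-6(u + 1), 36(3v^2 + 8v - 1)).
At (-3, -4): H = diag(12, 540).
Both eigenvalues are positive, so H is positive definite: a local minimum.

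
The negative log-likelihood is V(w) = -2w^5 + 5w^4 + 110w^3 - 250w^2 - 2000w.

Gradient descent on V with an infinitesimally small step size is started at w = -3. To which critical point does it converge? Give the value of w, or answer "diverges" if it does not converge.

-5

V'(w) = -10(w - 5)(w - 4)(w + 2)(w + 5), so V'(-3) = 1120.
Gradient descent moves in the -V' direction, i.e. w is decreasing.
The nearest critical point in that direction is w = -5, where V'' = 2700 > 0 (a local minimum). The iterate converges there.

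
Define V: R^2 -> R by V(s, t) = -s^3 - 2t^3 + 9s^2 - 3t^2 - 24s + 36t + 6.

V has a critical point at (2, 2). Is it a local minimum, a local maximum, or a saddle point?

The mixed partial ∂²V/∂s∂t is 0, so the Hessian at any point is diag(V_ss, V_tt) = diag(6(-s + 3), -6(2t + 1)).
At (2, 2): H = diag(6, -30).
The eigenvalues have opposite signs, so H is indefinite: a saddle point.

saddle point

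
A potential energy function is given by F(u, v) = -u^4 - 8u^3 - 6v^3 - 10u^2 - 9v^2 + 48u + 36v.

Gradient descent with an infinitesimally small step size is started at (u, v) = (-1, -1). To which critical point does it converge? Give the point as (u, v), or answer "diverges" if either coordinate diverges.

(-3, -2)

F is separable, so gradient descent decouples: u follows -∂F/∂u, v follows -∂F/∂v.
∂F/∂u = -4(u - 1)(u + 3)(u + 4); at u=-1 this is 48, so u decreases.
∂F/∂v = -18(v - 1)(v + 2); at v=-1 this is 36, so v decreases.
u converges to its nearest critical value -3 (a local min of the u-part); v converges to -2. The iterate converges to (-3, -2).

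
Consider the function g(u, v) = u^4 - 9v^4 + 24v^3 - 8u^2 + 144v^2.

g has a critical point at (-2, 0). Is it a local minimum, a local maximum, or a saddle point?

local minimum

The mixed partial ∂²g/∂u∂v is 0, so the Hessian at any point is diag(g_uu, g_vv) = diag(4(3u^2 - 4), 36(-3v^2 + 4v + 8)).
At (-2, 0): H = diag(32, 288).
Both eigenvalues are positive, so H is positive definite: a local minimum.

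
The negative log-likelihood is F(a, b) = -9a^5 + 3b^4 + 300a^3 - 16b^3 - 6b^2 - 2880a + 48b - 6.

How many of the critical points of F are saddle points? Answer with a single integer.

F separates as a function of a plus a function of b, so ∇F=0 decouples.
∂F/∂a = -45(a - 4)(a - 2)(a + 2)(a + 4) = 0 at a ∈ {-4, -2, 2, 4}; ∂F/∂b = 12(b - 4)(b - 1)(b + 1) = 0 at b ∈ {-1, 1, 4}.
The Hessian is diagonal: diag(F_aa, F_bb). Second derivatives: F_aa(-4)=4320, F_aa(-2)=-2160, F_aa(2)=2160, F_aa(4)=-4320; F_bb(-1)=120, F_bb(1)=-72, F_bb(4)=180.
Saddle points occur where the two diagonal entries have opposite signs: (-4, 1), (-2, -1), (-2, 4), (2, 1), (4, -1), (4, 4). Count: 6.

6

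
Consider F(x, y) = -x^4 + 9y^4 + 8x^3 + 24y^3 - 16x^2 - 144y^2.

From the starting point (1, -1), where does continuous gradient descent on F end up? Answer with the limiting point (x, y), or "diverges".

F is separable, so gradient descent decouples: x follows -∂F/∂x, y follows -∂F/∂y.
∂F/∂x = -4x(x - 4)(x - 2); at x=1 this is -12, so x increases.
∂F/∂y = 36y(y - 2)(y + 4); at y=-1 this is 324, so y decreases.
x converges to its nearest critical value 2 (a local min of the x-part); y converges to -4. The iterate converges to (2, -4).

(2, -4)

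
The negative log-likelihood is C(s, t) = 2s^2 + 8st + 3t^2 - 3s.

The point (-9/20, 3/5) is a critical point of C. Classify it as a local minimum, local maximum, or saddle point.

The Hessian of C is constant: H = [[4, 8], [8, 6]].
det(H) = 4·6 − 8² = -40.
Since det(H) < 0, H is indefinite and the critical point is a saddle point.

saddle point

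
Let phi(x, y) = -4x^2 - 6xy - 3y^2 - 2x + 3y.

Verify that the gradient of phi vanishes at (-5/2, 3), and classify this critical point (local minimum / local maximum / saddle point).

∇phi = (-8x - 6y - 2, -6x - 6y + 3); substituting (-5/2, 3) gives ∇phi = (0, 0), so (-5/2, 3) is indeed a critical point.
The Hessian of phi is constant: H = [[-8, -6], [-6, -6]].
det(H) = (-8)·(-6) − (-6)² = 12.
det(H) > 0 and tr(H) = -14 < 0, so H is negative definite and the point is a local maximum.

local maximum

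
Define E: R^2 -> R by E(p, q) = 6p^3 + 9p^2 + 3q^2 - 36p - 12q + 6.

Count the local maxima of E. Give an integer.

E separates as a function of p plus a function of q, so ∇E=0 decouples.
∂E/∂p = 18(p - 1)(p + 2) = 0 at p ∈ {-2, 1}; ∂E/∂q = 6(q - 2) = 0 at q ∈ {2}.
The Hessian is diagonal: diag(E_pp, E_qq). Second derivatives: E_pp(-2)=-54, E_pp(1)=54; E_qq(2)=6.
Local maxima occur where both diagonal entries negative: none. Count: 0.

0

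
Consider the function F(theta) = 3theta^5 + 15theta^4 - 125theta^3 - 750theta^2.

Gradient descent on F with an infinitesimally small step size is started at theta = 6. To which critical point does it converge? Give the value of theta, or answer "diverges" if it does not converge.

5

F'(theta) = 15theta(theta - 5)(theta + 4)(theta + 5), so F'(6) = 9900.
Gradient descent moves in the -F' direction, i.e. theta is decreasing.
The nearest critical point in that direction is theta = 5, where F'' = 6750 > 0 (a local minimum). The iterate converges there.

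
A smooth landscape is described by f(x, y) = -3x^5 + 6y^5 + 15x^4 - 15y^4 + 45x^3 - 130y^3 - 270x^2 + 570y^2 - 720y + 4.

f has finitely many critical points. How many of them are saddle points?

f separates as a function of x plus a function of y, so ∇f=0 decouples.
∂f/∂x = -15x(x - 4)(x - 3)(x + 3) = 0 at x ∈ {-3, 0, 3, 4}; ∂f/∂y = 30(y - 3)(y - 2)(y - 1)(y + 4) = 0 at y ∈ {-4, 1, 2, 3}.
The Hessian is diagonal: diag(f_xx, f_yy). Second derivatives: f_xx(-3)=1890, f_xx(0)=-540, f_xx(3)=270, f_xx(4)=-420; f_yy(-4)=-6300, f_yy(1)=300, f_yy(2)=-180, f_yy(3)=420.
Saddle points occur where the two diagonal entries have opposite signs: (-3, -4), (-3, 2), (0, 1), (0, 3), (3, -4), (3, 2), (4, 1), (4, 3). Count: 8.

8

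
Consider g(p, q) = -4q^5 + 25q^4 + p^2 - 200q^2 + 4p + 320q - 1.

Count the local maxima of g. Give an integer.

0

g separates as a function of p plus a function of q, so ∇g=0 decouples.
∂g/∂p = 2(p + 2) = 0 at p ∈ {-2}; ∂g/∂q = -20(q - 4)(q - 2)(q - 1)(q + 2) = 0 at q ∈ {-2, 1, 2, 4}.
The Hessian is diagonal: diag(g_pp, g_qq). Second derivatives: g_pp(-2)=2; g_qq(-2)=1440, g_qq(1)=-180, g_qq(2)=160, g_qq(4)=-720.
Local maxima occur where both diagonal entries negative: none. Count: 0.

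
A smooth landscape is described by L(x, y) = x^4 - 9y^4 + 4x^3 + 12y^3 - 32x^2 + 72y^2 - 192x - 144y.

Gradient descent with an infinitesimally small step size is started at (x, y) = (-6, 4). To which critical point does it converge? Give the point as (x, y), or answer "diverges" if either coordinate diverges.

diverges

L is separable, so gradient descent decouples: x follows -∂L/∂x, y follows -∂L/∂y.
∂L/∂x = 4(x - 4)(x + 3)(x + 4); at x=-6 this is -240, so x increases.
∂L/∂y = -36(y - 2)(y - 1)(y + 2); at y=4 this is -1296, so y increases.
The y-coordinate has no critical point in that direction and runs off to infinity.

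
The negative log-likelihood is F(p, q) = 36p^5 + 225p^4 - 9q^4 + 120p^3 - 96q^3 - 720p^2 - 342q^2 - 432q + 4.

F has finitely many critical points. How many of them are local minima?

2

F separates as a function of p plus a function of q, so ∇F=0 decouples.
∂F/∂p = 180p(p - 1)(p + 2)(p + 4) = 0 at p ∈ {-4, -2, 0, 1}; ∂F/∂q = -36(q + 1)(q + 3)(q + 4) = 0 at q ∈ {-4, -3, -1}.
The Hessian is diagonal: diag(F_pp, F_qq). Second derivatives: F_pp(-4)=-7200, F_pp(-2)=2160, F_pp(0)=-1440, F_pp(1)=2700; F_qq(-4)=-108, F_qq(-3)=72, F_qq(-1)=-216.
Local minima occur where both diagonal entries positive: (-2, -3), (1, -3). Count: 2.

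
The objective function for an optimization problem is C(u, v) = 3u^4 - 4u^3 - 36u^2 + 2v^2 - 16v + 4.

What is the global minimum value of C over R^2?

C(u,v) separates as P(u) + Q(v) + 4, so its minimum is min P + min Q + 4.
P'(u) = 12u(u - 3)(u + 2) vanishes at u ∈ {-2, 0, 3}; Q'(v) = 4v - 16 vanishes at v ∈ {4}.
Local minima of P (where P''>0): P(-2)=-64, P(3)=-189. Local minima of Q: Q(4)=-32.
So the global minimum of C is P(3) + Q(4) + 4 = -189 − 32 + 4 = -217, attained at (3, 4).

-217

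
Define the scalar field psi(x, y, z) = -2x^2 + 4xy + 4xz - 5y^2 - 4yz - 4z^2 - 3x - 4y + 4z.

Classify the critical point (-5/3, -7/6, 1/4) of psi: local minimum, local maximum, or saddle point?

local maximum

The Hessian is constant: H = [[-4, 4, 4], [4, -10, -4], [4, -4, -8]].
Leading principal minors: Δ₁ = -4, Δ₂ = 24, Δ₃ = -96.
The minors alternate sign starting negative (−, +, −), so H is negative definite: a local maximum.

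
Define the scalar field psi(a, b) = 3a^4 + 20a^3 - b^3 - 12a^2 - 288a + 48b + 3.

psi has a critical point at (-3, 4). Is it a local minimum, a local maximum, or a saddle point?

local maximum

The mixed partial ∂²psi/∂a∂b is 0, so the Hessian at any point is diag(psi_aa, psi_bb) = diag(12(3a^2 + 10a - 2), -6b).
At (-3, 4): H = diag(-60, -24).
Both eigenvalues are negative, so H is negative definite: a local maximum.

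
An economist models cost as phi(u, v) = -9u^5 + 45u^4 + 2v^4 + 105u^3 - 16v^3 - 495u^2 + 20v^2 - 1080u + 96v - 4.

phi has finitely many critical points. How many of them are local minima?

4

phi separates as a function of u plus a function of v, so ∇phi=0 decouples.
∂phi/∂u = -45(u - 4)(u - 3)(u + 1)(u + 2) = 0 at u ∈ {-2, -1, 3, 4}; ∂phi/∂v = 8(v - 4)(v - 3)(v + 1) = 0 at v ∈ {-1, 3, 4}.
The Hessian is diagonal: diag(phi_uu, phi_vv). Second derivatives: phi_uu(-2)=1350, phi_uu(-1)=-900, phi_uu(3)=900, phi_uu(4)=-1350; phi_vv(-1)=160, phi_vv(3)=-32, phi_vv(4)=40.
Local minima occur where both diagonal entries positive: (-2, -1), (-2, 4), (3, -1), (3, 4). Count: 4.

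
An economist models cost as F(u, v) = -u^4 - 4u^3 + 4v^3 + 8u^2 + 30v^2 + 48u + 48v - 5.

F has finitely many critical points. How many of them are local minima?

1

F separates as a function of u plus a function of v, so ∇F=0 decouples.
∂F/∂u = -4(u - 2)(u + 2)(u + 3) = 0 at u ∈ {-3, -2, 2}; ∂F/∂v = 12(v + 1)(v + 4) = 0 at v ∈ {-4, -1}.
The Hessian is diagonal: diag(F_uu, F_vv). Second derivatives: F_uu(-3)=-20, F_uu(-2)=16, F_uu(2)=-80; F_vv(-4)=-36, F_vv(-1)=36.
Local minima occur where both diagonal entries positive: (-2, -1). Count: 1.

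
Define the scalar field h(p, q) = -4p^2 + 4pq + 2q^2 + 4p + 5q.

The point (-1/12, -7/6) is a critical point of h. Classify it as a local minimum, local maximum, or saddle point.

saddle point

The Hessian of h is constant: H = [[-8, 4], [4, 4]].
det(H) = (-8)·4 − 4² = -48.
Since det(H) < 0, H is indefinite and the critical point is a saddle point.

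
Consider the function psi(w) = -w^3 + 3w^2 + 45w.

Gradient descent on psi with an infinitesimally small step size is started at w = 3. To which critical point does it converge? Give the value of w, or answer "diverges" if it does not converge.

-3

psi'(w) = -3(w - 5)(w + 3), so psi'(3) = 36.
Gradient descent moves in the -psi' direction, i.e. w is decreasing.
The nearest critical point in that direction is w = -3, where psi'' = 24 > 0 (a local minimum). The iterate converges there.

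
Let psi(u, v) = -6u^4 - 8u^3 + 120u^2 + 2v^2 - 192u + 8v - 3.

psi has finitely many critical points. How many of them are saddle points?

2

psi separates as a function of u plus a function of v, so ∇psi=0 decouples.
∂psi/∂u = -24(u - 2)(u - 1)(u + 4) = 0 at u ∈ {-4, 1, 2}; ∂psi/∂v = 4(v + 2) = 0 at v ∈ {-2}.
The Hessian is diagonal: diag(psi_uu, psi_vv). Second derivatives: psi_uu(-4)=-720, psi_uu(1)=120, psi_uu(2)=-144; psi_vv(-2)=4.
Saddle points occur where the two diagonal entries have opposite signs: (-4, -2), (2, -2). Count: 2.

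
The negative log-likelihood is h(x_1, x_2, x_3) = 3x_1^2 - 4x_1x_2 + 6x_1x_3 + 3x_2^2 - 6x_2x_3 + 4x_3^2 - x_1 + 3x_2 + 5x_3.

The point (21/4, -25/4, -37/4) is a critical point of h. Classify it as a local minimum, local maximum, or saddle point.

The Hessian is constant: H = [[6, -4, 6], [-4, 6, -6], [6, -6, 8]].
Leading principal minors: Δ₁ = 6, Δ₂ = 20, Δ₃ = 16.
All leading minors are positive, so H is positive definite: a local minimum.

local minimum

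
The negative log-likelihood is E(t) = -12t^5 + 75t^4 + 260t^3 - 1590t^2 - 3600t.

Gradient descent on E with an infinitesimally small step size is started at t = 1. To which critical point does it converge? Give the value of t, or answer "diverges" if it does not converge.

E'(t) = -60(t - 5)(t - 4)(t + 1)(t + 3), so E'(1) = -5760.
Gradient descent moves in the -E' direction, i.e. t is increasing.
The nearest critical point in that direction is t = 4, where E'' = 2100 > 0 (a local minimum). The iterate converges there.

4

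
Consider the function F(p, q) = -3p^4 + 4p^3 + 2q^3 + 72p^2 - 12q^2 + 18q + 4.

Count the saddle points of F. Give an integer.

3

F separates as a function of p plus a function of q, so ∇F=0 decouples.
∂F/∂p = -12p(p - 4)(p + 3) = 0 at p ∈ {-3, 0, 4}; ∂F/∂q = 6(q - 3)(q - 1) = 0 at q ∈ {1, 3}.
The Hessian is diagonal: diag(F_pp, F_qq). Second derivatives: F_pp(-3)=-252, F_pp(0)=144, F_pp(4)=-336; F_qq(1)=-12, F_qq(3)=12.
Saddle points occur where the two diagonal entries have opposite signs: (-3, 3), (0, 1), (4, 3). Count: 3.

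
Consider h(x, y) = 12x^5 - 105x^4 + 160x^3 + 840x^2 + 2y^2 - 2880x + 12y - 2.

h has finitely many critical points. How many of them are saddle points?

2

h separates as a function of x plus a function of y, so ∇h=0 decouples.
∂h/∂x = 60(x - 4)(x - 3)(x - 2)(x + 2) = 0 at x ∈ {-2, 2, 3, 4}; ∂h/∂y = 4(y + 3) = 0 at y ∈ {-3}.
The Hessian is diagonal: diag(h_xx, h_yy). Second derivatives: h_xx(-2)=-7200, h_xx(2)=480, h_xx(3)=-300, h_xx(4)=720; h_yy(-3)=4.
Saddle points occur where the two diagonal entries have opposite signs: (-2, -3), (3, -3). Count: 2.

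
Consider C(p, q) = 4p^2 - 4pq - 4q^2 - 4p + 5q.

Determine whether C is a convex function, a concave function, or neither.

neither

C is quadratic, so its Hessian is the constant matrix H = [[8, -4], [-4, -8]].
det(H) = -80, tr(H) = 0.
det(H) < 0, so H is indefinite: neither convex nor concave.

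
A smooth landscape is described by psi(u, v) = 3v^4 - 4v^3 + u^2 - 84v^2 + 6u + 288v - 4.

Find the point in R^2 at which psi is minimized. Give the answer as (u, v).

psi(u,v) separates as P(u) + Q(v) − 4, so its minimum is min P + min Q − 4.
P'(u) = 2u + 6 vanishes at u ∈ {-3}; Q'(v) = 12(v - 3)(v - 2)(v + 4) vanishes at v ∈ {-4, 2, 3}.
Local minima of P (where P''>0): P(-3)=-9. Local minima of Q: Q(-4)=-1472, Q(3)=243.
So the global minimum of psi is P(-3) + Q(-4) − 4 = -9 − 1472 − 4 = -1485, attained at (-3, -4).

(-3, -4)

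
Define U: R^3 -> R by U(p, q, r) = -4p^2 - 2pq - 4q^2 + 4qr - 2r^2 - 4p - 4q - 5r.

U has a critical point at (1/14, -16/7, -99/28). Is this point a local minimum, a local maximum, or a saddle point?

local maximum

The Hessian is constant: H = [[-8, -2, 0], [-2, -8, 4], [0, 4, -4]].
Leading principal minors: Δ₁ = -8, Δ₂ = 60, Δ₃ = -112.
The minors alternate sign starting negative (−, +, −), so H is negative definite: a local maximum.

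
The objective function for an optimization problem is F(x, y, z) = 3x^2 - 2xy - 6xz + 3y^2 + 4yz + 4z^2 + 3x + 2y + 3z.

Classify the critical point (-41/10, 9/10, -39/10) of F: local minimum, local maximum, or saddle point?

local minimum

The Hessian is constant: H = [[6, -2, -6], [-2, 6, 4], [-6, 4, 8]].
Leading principal minors: Δ₁ = 6, Δ₂ = 32, Δ₃ = 40.
All leading minors are positive, so H is positive definite: a local minimum.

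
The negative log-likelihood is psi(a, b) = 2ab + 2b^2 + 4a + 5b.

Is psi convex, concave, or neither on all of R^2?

psi is quadratic, so its Hessian is the constant matrix H = [[0, 2], [2, 4]].
det(H) = -4, tr(H) = 4.
det(H) < 0, so H is indefinite: neither convex nor concave.

neither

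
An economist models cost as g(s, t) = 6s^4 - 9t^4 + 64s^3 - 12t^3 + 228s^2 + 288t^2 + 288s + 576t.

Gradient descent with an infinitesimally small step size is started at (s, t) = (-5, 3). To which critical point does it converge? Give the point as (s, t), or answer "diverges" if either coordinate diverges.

(-4, -1)

g is separable, so gradient descent decouples: s follows -∂g/∂s, t follows -∂g/∂t.
∂g/∂s = 24(s + 1)(s + 3)(s + 4); at s=-5 this is -192, so s increases.
∂g/∂t = -36(t - 4)(t + 1)(t + 4); at t=3 this is 1008, so t decreases.
s converges to its nearest critical value -4 (a local min of the s-part); t converges to -1. The iterate converges to (-4, -1).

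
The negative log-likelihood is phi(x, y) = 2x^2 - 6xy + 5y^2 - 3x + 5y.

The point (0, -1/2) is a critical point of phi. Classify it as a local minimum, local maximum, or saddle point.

The Hessian of phi is constant: H = [[4, -6], [-6, 10]].
det(H) = 4·10 − (-6)² = 4.
det(H) > 0 and tr(H) = 14 > 0, so H is positive definite and the point is a local minimum.

local minimum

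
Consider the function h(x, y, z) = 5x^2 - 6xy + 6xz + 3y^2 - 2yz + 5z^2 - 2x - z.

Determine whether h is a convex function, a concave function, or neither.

convex

h is quadratic, so its Hessian is the constant matrix H = [[10, -6, 6], [-6, 6, -2], [6, -2, 10]].
Leading principal minors: 10, 24, 128.
All positive ⇒ H ≻ 0 ⇒ convex.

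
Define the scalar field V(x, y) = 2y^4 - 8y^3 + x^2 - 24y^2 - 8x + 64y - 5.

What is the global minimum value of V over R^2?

V(x,y) separates as P(x) + Q(y) − 5, so its minimum is min P + min Q − 5.
P'(x) = 2x - 8 vanishes at x ∈ {4}; Q'(y) = 8(y - 4)(y - 1)(y + 2) vanishes at y ∈ {-2, 1, 4}.
Local minima of P (where P''>0): P(4)=-16. Local minima of Q: Q(-2)=-128, Q(4)=-128.
So the global minimum of V is P(4) + Q(-2) − 5 = -16 − 128 − 5 = -149, attained at (4, -2).

-149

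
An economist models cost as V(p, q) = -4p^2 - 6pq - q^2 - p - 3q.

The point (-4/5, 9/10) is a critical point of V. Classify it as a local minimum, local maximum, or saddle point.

The Hessian of V is constant: H = [[-8, -6], [-6, -2]].
det(H) = (-8)·(-2) − (-6)² = -20.
Since det(H) < 0, H is indefinite and the critical point is a saddle point.

saddle point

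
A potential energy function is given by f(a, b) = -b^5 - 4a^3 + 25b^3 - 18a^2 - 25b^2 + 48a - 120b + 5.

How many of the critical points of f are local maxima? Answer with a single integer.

2

f separates as a function of a plus a function of b, so ∇f=0 decouples.
∂f/∂a = -12(a - 1)(a + 4) = 0 at a ∈ {-4, 1}; ∂f/∂b = -5(b - 3)(b - 2)(b + 1)(b + 4) = 0 at b ∈ {-4, -1, 2, 3}.
The Hessian is diagonal: diag(f_aa, f_bb). Second derivatives: f_aa(-4)=60, f_aa(1)=-60; f_bb(-4)=630, f_bb(-1)=-180, f_bb(2)=90, f_bb(3)=-140.
Local maxima occur where both diagonal entries negative: (1, -1), (1, 3). Count: 2.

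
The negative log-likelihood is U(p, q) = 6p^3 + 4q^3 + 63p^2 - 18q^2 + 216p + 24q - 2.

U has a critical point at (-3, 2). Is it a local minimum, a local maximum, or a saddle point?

The mixed partial ∂²U/∂p∂q is 0, so the Hessian at any point is diag(U_pp, U_qq) = diag(18(2p + 7), 12(2q - 3)).
At (-3, 2): H = diag(18, 12).
Both eigenvalues are positive, so H is positive definite: a local minimum.

local minimum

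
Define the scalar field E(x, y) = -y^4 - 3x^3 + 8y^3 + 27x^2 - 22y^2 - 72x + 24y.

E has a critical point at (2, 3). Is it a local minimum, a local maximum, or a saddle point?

The mixed partial ∂²E/∂x∂y is 0, so the Hessian at any point is diag(E_xx, E_yy) = diag(18(-x + 3), 4(-3y^2 + 12y - 11)).
At (2, 3): H = diag(18, -8).
The eigenvalues have opposite signs, so H is indefinite: a saddle point.

saddle point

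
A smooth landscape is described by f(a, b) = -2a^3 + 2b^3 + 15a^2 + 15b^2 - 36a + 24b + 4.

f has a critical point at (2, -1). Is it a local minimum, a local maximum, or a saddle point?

The mixed partial ∂²f/∂a∂b is 0, so the Hessian at any point is diag(f_aa, f_bb) = diag(6(-2a + 5), 6(2b + 5)).
At (2, -1): H = diag(6, 18).
Both eigenvalues are positive, so H is positive definite: a local minimum.

local minimum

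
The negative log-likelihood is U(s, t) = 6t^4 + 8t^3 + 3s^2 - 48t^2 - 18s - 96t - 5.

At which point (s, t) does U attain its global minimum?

U(s,t) separates as P(s) + Q(t) − 5, so its minimum is min P + min Q − 5.
P'(s) = 6s - 18 vanishes at s ∈ {3}; Q'(t) = 24(t - 2)(t + 1)(t + 2) vanishes at t ∈ {-2, -1, 2}.
Local minima of P (where P''>0): P(3)=-27. Local minima of Q: Q(-2)=32, Q(2)=-224.
So the global minimum of U is P(3) + Q(2) − 5 = -27 − 224 − 5 = -256, attained at (3, 2).

(3, 2)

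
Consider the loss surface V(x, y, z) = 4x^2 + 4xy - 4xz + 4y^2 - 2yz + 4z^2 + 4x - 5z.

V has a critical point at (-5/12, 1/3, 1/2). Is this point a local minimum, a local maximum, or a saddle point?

local minimum

The Hessian is constant: H = [[8, 4, -4], [4, 8, -2], [-4, -2, 8]].
Leading principal minors: Δ₁ = 8, Δ₂ = 48, Δ₃ = 288.
All leading minors are positive, so H is positive definite: a local minimum.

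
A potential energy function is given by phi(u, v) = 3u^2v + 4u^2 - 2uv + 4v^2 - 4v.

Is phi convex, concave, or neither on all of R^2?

The term 3u^2v is cubic, so the Hessian is not constant.
∂²phi/∂u² = 6v + 8, which takes both signs as v varies (negative for sufficiently negative v). A diagonal entry of the Hessian changing sign means the Hessian is neither positive- nor negative-semidefinite on all of R^2.

neither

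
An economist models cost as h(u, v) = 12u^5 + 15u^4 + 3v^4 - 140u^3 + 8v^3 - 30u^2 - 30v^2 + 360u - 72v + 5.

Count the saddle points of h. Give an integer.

h separates as a function of u plus a function of v, so ∇h=0 decouples.
∂h/∂u = 60(u - 2)(u - 1)(u + 1)(u + 3) = 0 at u ∈ {-3, -1, 1, 2}; ∂h/∂v = 12(v - 2)(v + 1)(v + 3) = 0 at v ∈ {-3, -1, 2}.
The Hessian is diagonal: diag(h_uu, h_vv). Second derivatives: h_uu(-3)=-2400, h_uu(-1)=720, h_uu(1)=-480, h_uu(2)=900; h_vv(-3)=120, h_vv(-1)=-72, h_vv(2)=180.
Saddle points occur where the two diagonal entries have opposite signs: (-3, -3), (-3, 2), (-1, -1), (1, -3), (1, 2), (2, -1). Count: 6.

6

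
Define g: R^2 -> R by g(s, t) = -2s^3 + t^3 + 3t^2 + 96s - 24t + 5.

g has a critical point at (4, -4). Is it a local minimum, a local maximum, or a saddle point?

local maximum

The mixed partial ∂²g/∂s∂t is 0, so the Hessian at any point is diag(g_ss, g_tt) = diag(-12s, 6(t + 1)).
At (4, -4): H = diag(-48, -18).
Both eigenvalues are negative, so H is negative definite: a local maximum.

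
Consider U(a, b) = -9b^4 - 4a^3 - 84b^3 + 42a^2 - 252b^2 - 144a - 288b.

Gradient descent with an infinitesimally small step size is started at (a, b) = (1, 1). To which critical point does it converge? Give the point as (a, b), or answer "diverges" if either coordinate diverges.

diverges

U is separable, so gradient descent decouples: a follows -∂U/∂a, b follows -∂U/∂b.
∂U/∂a = -12(a - 4)(a - 3); at a=1 this is -72, so a increases.
∂U/∂b = -36(b + 1)(b + 2)(b + 4); at b=1 this is -1080, so b increases.
The b-coordinate has no critical point in that direction and runs off to infinity.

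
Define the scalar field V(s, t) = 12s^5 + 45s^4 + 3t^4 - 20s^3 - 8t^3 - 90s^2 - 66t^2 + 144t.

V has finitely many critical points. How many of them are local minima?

V separates as a function of s plus a function of t, so ∇V=0 decouples.
∂V/∂s = 60s(s - 1)(s + 1)(s + 3) = 0 at s ∈ {-3, -1, 0, 1}; ∂V/∂t = 12(t - 4)(t - 1)(t + 3) = 0 at t ∈ {-3, 1, 4}.
The Hessian is diagonal: diag(V_ss, V_tt). Second derivatives: V_ss(-3)=-1440, V_ss(-1)=240, V_ss(0)=-180, V_ss(1)=480; V_tt(-3)=336, V_tt(1)=-144, V_tt(4)=252.
Local minima occur where both diagonal entries positive: (-1, -3), (-1, 4), (1, -3), (1, 4). Count: 4.

4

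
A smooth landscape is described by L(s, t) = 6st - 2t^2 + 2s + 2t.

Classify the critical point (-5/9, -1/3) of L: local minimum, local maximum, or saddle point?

saddle point

The Hessian of L is constant: H = [[0, 6], [6, -4]].
det(H) = 0·(-4) − 6² = -36.
Since det(H) < 0, H is indefinite and the critical point is a saddle point.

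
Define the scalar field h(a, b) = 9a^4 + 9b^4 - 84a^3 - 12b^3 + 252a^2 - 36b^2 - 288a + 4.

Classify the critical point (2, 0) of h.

The mixed partial ∂²h/∂a∂b is 0, so the Hessian at any point is diag(h_aa, h_bb) = diag(36(3a^2 - 14a + 14), 36(3b^2 - 2b - 2)).
At (2, 0): H = diag(-72, -72).
Both eigenvalues are negative, so H is negative definite: a local maximum.

local maximum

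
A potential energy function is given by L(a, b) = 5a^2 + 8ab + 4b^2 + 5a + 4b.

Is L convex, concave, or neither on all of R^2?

L is quadratic, so its Hessian is the constant matrix H = [[10, 8], [8, 8]].
det(H) = 16, tr(H) = 18.
det(H) > 0 and tr(H) > 0, so H is positive definite everywhere: convex.

convex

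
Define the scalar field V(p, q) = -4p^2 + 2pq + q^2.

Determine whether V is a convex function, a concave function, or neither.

neither

V is quadratic, so its Hessian is the constant matrix H = [[-8, 2], [2, 2]].
det(H) = -20, tr(H) = -6.
det(H) < 0, so H is indefinite: neither convex nor concave.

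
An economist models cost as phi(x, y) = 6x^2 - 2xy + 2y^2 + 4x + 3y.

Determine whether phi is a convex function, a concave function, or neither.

convex

phi is quadratic, so its Hessian is the constant matrix H = [[12, -2], [-2, 4]].
det(H) = 44, tr(H) = 16.
det(H) > 0 and tr(H) > 0, so H is positive definite everywhere: convex.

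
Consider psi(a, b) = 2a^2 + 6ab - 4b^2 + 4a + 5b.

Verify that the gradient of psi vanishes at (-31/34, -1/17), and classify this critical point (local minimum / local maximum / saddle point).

∇psi = (4a + 6b + 4, 6a - 8b + 5); substituting (-31/34, -1/17) gives ∇psi = (0, 0), so (-31/34, -1/17) is indeed a critical point.
The Hessian of psi is constant: H = [[4, 6], [6, -8]].
det(H) = 4·(-8) − 6² = -68.
Since det(H) < 0, H is indefinite and the critical point is a saddle point.

saddle point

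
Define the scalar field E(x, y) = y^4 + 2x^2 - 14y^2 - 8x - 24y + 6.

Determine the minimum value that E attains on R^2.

-119

E(x,y) separates as P(x) + Q(y) + 6, so its minimum is min P + min Q + 6.
P'(x) = 4x - 8 vanishes at x ∈ {2}; Q'(y) = 4(y - 3)(y + 1)(y + 2) vanishes at y ∈ {-2, -1, 3}.
Local minima of P (where P''>0): P(2)=-8. Local minima of Q: Q(-2)=8, Q(3)=-117.
So the global minimum of E is P(2) + Q(3) + 6 = -8 − 117 + 6 = -119, attained at (2, 3).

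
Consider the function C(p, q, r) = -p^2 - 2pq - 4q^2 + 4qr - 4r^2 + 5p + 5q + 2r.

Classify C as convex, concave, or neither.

concave

C is quadratic, so its Hessian is the constant matrix H = [[-2, -2, 0], [-2, -8, 4], [0, 4, -8]].
Leading principal minors: -2, 12, -64.
Signs alternate −, +, − ⇒ H ≺ 0 ⇒ concave.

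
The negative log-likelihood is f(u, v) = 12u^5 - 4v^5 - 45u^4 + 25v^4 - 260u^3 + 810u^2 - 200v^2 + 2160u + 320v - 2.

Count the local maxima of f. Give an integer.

4

f separates as a function of u plus a function of v, so ∇f=0 decouples.
∂f/∂u = 60(u - 4)(u - 3)(u + 1)(u + 3) = 0 at u ∈ {-3, -1, 3, 4}; ∂f/∂v = -20(v - 4)(v - 2)(v - 1)(v + 2) = 0 at v ∈ {-2, 1, 2, 4}.
The Hessian is diagonal: diag(f_uu, f_vv). Second derivatives: f_uu(-3)=-5040, f_uu(-1)=2400, f_uu(3)=-1440, f_uu(4)=2100; f_vv(-2)=1440, f_vv(1)=-180, f_vv(2)=160, f_vv(4)=-720.
Local maxima occur where both diagonal entries negative: (-3, 1), (-3, 4), (3, 1), (3, 4). Count: 4.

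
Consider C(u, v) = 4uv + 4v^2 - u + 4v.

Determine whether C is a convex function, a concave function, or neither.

C is quadratic, so its Hessian is the constant matrix H = [[0, 4], [4, 8]].
det(H) = -16, tr(H) = 8.
det(H) < 0, so H is indefinite: neither convex nor concave.

neither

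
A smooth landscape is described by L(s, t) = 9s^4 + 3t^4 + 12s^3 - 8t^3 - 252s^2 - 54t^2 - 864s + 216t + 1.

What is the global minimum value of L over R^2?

-5090

L(s,t) separates as P(s) + Q(t) + 1, so its minimum is min P + min Q + 1.
P'(s) = 36(s - 4)(s + 2)(s + 3) vanishes at s ∈ {-3, -2, 4}; Q'(t) = 12(t - 3)(t - 2)(t + 3) vanishes at t ∈ {-3, 2, 3}.
Local minima of P (where P''>0): P(-3)=729, P(4)=-4416. Local minima of Q: Q(-3)=-675, Q(3)=189.
So the global minimum of L is P(4) + Q(-3) + 1 = -4416 − 675 + 1 = -5090, attained at (4, -3).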